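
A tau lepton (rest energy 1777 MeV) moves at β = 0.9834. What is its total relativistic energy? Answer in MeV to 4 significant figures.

E ≈ 9793 MeV

γ = 1/√(1 − 0.9834²) = 5.51113
E = γm₀c² = 5.51113 × 1777 MeV = 9793 MeV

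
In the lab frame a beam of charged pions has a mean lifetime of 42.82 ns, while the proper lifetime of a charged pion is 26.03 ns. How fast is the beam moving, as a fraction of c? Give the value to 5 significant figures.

β ≈ 0.79402

γ = Δt/τ₀ = 42.82/26.03 = 1.645025
β = √(1 − 1/γ²) = √(1 − 1/1.645025²) = 0.79402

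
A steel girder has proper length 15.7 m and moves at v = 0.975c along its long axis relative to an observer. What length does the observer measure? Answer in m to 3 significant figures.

L ≈ 3.49 m

γ = 1/√(1 − 0.975²) = 4.5004
Length contraction: L = L₀/γ = 15.7/4.5004 = 3.49 m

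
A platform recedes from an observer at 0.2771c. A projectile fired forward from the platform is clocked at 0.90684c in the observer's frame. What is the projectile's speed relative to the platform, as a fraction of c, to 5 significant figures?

u' ≈ 0.84109c

Inverse velocity addition: u' = (u − v)/(1 − uv/c²)
= (0.90684 − 0.2771)/(1 − 0.90684×0.2771) = 0.62974/0.7487146 = 0.84109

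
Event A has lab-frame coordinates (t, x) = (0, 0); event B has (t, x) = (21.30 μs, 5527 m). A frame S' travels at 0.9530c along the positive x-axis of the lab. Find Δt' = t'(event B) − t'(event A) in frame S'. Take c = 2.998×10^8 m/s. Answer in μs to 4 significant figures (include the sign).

Δt' ≈ 12.31 μs

γ = 1/√(1 − 0.9530²) = 3.30065
Δt' = γ(Δt − vΔx/c²) = 3.30065 × (21.30 μs − 0.9530×5527 m / (2.998×10^8 m/s))
= 3.30065 × (3.73085 μs) = 12.31 μs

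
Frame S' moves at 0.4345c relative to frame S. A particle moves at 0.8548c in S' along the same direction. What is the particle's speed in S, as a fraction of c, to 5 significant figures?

u ≈ 0.94013c

Relativistic velocity addition: u = (u' + v)/(1 + u'v/c²)
= (0.8548 + 0.4345)/(1 + 0.8548×0.4345) = 1.2893/1.371411 = 0.94013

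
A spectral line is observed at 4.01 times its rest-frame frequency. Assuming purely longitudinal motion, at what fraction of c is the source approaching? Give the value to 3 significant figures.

β ≈ 0.883

f_obs/f_src = √((1+β)/(1−β)) = 4.01  ⇒  (1+β)/(1−β) = 16.080
β = |1 − D²|/(1 + D²) = |1 − 16.080|/(1 + 16.080) = 0.883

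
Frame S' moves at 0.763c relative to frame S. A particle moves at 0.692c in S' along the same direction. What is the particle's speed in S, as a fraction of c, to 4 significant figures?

u ≈ 0.9522c

Relativistic velocity addition: u = (u' + v)/(1 + u'v/c²)
= (0.692 + 0.763)/(1 + 0.692×0.763) = 1.455/1.52800 = 0.9522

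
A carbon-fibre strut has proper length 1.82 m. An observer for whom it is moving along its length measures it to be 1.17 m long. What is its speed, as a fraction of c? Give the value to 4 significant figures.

γ = L₀/L = 1.82/1.17 = 1.55556
β = √(1 − 1/γ²) = 0.7660

β ≈ 0.7660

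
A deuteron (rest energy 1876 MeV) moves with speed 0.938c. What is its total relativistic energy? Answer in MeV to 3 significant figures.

γ = 1/√(1 − 0.938²) = 2.8849
E = γm₀c² = 2.8849 × 1876 MeV = 5410 MeV

E ≈ 5410 MeV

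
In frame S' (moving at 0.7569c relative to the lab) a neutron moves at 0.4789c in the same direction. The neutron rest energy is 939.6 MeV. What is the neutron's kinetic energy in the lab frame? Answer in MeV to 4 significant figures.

u_lab = (0.4789 + 0.7569)/(1 + 0.4789×0.7569) = 0.9070229
γ = 1/√(1 − 0.9070229²) = 2.37484
K = (γ − 1)m₀c² = (2.37484 − 1) × 939.6 = 1.37484 × 939.6 = 1292 MeV

K ≈ 1292 MeV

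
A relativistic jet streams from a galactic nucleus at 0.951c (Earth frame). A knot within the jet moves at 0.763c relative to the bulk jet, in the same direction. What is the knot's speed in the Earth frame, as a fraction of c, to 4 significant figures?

u ≈ 0.9933c

Relativistic velocity addition: u = (u' + v)/(1 + u'v/c²)
= (0.763 + 0.951)/(1 + 0.763×0.951) = 1.714/1.72561 = 0.9933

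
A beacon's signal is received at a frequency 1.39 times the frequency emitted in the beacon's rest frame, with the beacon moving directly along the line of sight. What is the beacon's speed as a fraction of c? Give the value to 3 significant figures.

f_obs/f_src = √((1+β)/(1−β)) = 1.39  ⇒  (1+β)/(1−β) = 1.9321
β = |1 − D²|/(1 + D²) = |1 − 1.9321|/(1 + 1.9321) = 0.318

β ≈ 0.318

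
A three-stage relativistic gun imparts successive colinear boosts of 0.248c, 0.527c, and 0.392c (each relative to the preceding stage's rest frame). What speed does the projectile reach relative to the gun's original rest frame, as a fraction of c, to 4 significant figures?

Compose boost 2: (0.527 + 0.248)/(1 + 0.527×0.248) = 0.7750/1.13070 = 0.685419
Compose boost 3: (0.392 + 0.685419)/(1 + 0.392×0.685419) = 1.07742/1.26868 = 0.8492

u ≈ 0.8492c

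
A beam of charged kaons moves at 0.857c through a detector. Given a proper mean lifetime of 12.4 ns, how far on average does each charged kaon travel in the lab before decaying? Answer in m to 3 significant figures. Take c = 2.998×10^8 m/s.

d ≈ 6.18 m

γ = 1/√(1 − 0.857²) = 1.9406
Dilated lifetime: Δt = γτ₀ = 1.9406 × 12.4 ns = 24.063 ns
d = vΔt = 0.857c × 24.063 ns = 2.5693×10^8 m/s × 2.4063×10^-8 s = 6.18 m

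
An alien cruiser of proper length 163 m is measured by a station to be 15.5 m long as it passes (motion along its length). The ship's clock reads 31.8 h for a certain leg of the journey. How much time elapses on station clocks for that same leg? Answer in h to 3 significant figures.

Δt ≈ 334 h

Length contraction ⇒ γ = L₀/L = 163/15.5 = 10.516
Time dilation: Δt = γτ₀ = 10.516 × 31.8 h = 334 h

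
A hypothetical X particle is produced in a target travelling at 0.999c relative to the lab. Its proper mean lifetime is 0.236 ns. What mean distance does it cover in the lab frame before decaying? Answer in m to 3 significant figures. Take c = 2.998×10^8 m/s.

d ≈ 1.58 m

γ = 1/√(1 − 0.999²) = 22.366
Dilated lifetime: Δt = γτ₀ = 22.366 × 0.236 ns = 5.2784 ns
d = vΔt = 0.999c × 5.2784 ns = 2.9950×10^8 m/s × 5.2784×10^-9 s = 1.58 m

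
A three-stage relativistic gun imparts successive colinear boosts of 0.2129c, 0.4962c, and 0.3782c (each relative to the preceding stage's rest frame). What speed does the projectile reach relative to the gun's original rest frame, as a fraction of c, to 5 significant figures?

u ≈ 0.82052c

Compose boost 2: (0.4962 + 0.2129)/(1 + 0.4962×0.2129) = 0.70910/1.105641 = 0.6413474
Compose boost 3: (0.3782 + 0.6413474)/(1 + 0.3782×0.6413474) = 1.019547/1.242558 = 0.82052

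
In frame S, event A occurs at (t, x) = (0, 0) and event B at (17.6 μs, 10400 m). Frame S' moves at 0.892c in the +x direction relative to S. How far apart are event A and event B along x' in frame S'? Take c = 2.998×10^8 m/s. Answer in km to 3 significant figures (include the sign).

Δx' ≈ 12.6 km

γ = 1/√(1 − 0.892²) = 2.2122
Δx' = γ(Δx − vΔt) = 2.2122 × (10400 m − 0.892×(2.998×10^8 m/s)×17.6×10^-6 s)
= 2.2122 × (5693.4 m) = 12.6 km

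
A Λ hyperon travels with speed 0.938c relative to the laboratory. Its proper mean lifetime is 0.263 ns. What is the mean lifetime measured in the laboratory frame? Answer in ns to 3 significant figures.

Δt ≈ 0.759 ns

γ = 1/√(1 − 0.938²) = 2.8849
Time dilation: Δt = γτ₀ = 2.8849 × 0.263 ns = 0.759 ns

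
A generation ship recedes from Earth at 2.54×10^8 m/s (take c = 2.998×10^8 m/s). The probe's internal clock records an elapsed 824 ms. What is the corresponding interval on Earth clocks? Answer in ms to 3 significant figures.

β = v/c = 2.54×10^8 / 2.998×10^8 = 0.84723
γ = 1/√(1 − 0.84723²) = 1.8824
Time dilation: Δt = γτ₀ = 1.8824 × 824 ms = 1550 ms

Δt ≈ 1550 ms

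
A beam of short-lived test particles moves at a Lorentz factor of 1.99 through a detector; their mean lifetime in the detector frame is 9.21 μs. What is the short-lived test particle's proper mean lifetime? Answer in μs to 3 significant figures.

γ = 1.99 (given)
Proper time: τ₀ = Δt/γ = 9.21/1.99 = 4.63 μs

τ₀ ≈ 4.63 μs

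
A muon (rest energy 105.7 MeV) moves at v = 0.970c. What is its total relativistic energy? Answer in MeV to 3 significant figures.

γ = 1/√(1 − 0.970²) = 4.1135
E = γm₀c² = 4.1135 × 105.7 MeV = 435 MeV

E ≈ 435 MeV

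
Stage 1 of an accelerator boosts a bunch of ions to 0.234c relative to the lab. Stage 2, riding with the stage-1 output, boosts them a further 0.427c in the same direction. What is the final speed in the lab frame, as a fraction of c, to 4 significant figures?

u ≈ 0.6010c

Compose boost 2: (0.427 + 0.234)/(1 + 0.427×0.234) = 0.6610/1.09992 = 0.6010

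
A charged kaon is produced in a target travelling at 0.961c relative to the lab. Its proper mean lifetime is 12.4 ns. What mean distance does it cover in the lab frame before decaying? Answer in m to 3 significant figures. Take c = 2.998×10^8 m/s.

γ = 1/√(1 − 0.961²) = 3.6160
Dilated lifetime: Δt = γτ₀ = 3.6160 × 12.4 ns = 44.838 ns
d = vΔt = 0.961c × 44.838 ns = 2.8811×10^8 m/s × 4.4838×10^-8 s = 12.9 m

d ≈ 12.9 m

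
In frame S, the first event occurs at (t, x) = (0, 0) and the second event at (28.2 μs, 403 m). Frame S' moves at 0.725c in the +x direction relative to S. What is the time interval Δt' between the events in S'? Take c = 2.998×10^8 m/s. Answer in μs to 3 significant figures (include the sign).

γ = 1/√(1 − 0.725²) = 1.4519
Δt' = γ(Δt − vΔx/c²) = 1.4519 × (28.2 μs − 0.725×403 m / (2.998×10^8 m/s))
= 1.4519 × (27.225 μs) = 39.5 μs

Δt' ≈ 39.5 μs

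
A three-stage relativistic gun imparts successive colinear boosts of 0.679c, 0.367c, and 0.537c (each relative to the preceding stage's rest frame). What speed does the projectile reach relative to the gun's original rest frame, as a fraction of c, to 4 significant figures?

Compose boost 2: (0.367 + 0.679)/(1 + 0.367×0.679) = 1.046/1.24919 = 0.837341
Compose boost 3: (0.537 + 0.837341)/(1 + 0.537×0.837341) = 1.37434/1.44965 = 0.9480

u ≈ 0.9480c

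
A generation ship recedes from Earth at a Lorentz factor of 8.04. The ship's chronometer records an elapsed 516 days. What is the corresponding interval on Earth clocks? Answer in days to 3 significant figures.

γ = 8.04 (given)
Time dilation: Δt = γτ₀ = 8.04 × 516 days = 4150 days

Δt ≈ 4150 days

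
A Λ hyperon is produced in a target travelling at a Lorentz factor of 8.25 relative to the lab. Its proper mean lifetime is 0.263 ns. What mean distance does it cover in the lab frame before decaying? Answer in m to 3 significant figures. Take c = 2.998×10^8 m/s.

β = √(1 − 1/γ²) = √(1 − 1/8.25²) = 0.99263
Dilated lifetime: Δt = γτ₀ = 8.25 × 0.263 ns = 2.1698 ns
d = vΔt = 0.99263c × 2.1698 ns = 2.9759×10^8 m/s × 2.1698×10^-9 s = 0.646 m

d ≈ 0.646 m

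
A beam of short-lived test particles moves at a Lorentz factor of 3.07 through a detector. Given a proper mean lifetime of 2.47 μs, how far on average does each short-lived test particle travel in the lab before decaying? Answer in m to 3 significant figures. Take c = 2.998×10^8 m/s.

d ≈ 2150 m

β = √(1 − 1/γ²) = √(1 − 1/3.07²) = 0.94546
Dilated lifetime: Δt = γτ₀ = 3.07 × 2.47 μs = 7.5829 μs
d = vΔt = 0.94546c × 7.5829 μs = 2.8345×10^8 m/s × 7.5829×10^-6 s = 2150 m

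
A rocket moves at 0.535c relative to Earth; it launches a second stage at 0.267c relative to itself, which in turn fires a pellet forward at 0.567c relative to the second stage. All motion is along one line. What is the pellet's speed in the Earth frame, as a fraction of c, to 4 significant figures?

Compose boost 2: (0.267 + 0.535)/(1 + 0.267×0.535) = 0.8020/1.14285 = 0.701757
Compose boost 3: (0.567 + 0.701757)/(1 + 0.567×0.701757) = 1.26876/1.39790 = 0.9076

u ≈ 0.9076c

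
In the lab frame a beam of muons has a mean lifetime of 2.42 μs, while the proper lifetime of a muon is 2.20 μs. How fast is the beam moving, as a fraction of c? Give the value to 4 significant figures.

β ≈ 0.4166

γ = Δt/τ₀ = 2.42/2.20 = 1.10000
β = √(1 − 1/γ²) = √(1 − 1/1.10000²) = 0.4166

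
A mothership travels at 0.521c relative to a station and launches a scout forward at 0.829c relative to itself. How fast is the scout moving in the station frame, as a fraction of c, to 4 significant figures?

Compose boost 2: (0.829 + 0.521)/(1 + 0.829×0.521) = 1.350/1.43191 = 0.9428

u ≈ 0.9428c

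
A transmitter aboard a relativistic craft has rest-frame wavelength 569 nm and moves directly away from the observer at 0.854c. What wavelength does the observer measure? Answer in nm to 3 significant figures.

Relativistic Doppler: λ_obs = λ_src √((1+β)/(1−β))
= 569 × √(1.8540/0.14600) = 569 × 3.5635 = 2030 nm

λ_obs ≈ 2030 nm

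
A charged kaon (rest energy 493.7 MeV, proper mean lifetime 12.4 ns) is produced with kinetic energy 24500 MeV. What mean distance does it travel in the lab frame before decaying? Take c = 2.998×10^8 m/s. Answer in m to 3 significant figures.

d ≈ 188 m

γ = 1 + K/(m₀c²) = 1 + 24500/493.7 = 50.625
β = √(1 − 1/γ²) = 0.99980
Dilated lifetime: γτ₀ = 50.625 × 12.4 ns = 627.75 ns
d = βc·γτ₀ = 0.99980 × (2.998×10^8 m/s) × 6.2775×10^-7 s = 188 m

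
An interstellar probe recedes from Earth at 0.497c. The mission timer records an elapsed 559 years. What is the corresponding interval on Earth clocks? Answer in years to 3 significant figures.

Δt ≈ 644 years

γ = 1/√(1 − 0.497²) = 1.1524
Time dilation: Δt = γτ₀ = 1.1524 × 559 years = 644 years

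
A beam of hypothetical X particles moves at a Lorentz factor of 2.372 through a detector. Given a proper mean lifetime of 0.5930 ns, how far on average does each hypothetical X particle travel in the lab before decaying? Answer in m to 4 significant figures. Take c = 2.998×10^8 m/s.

β = √(1 − 1/γ²) = √(1 − 1/2.372²) = 0.906789
Dilated lifetime: Δt = γτ₀ = 2.372 × 0.5930 ns = 1.40660 ns
d = vΔt = 0.906789c × 1.40660 ns = 2.71855×10^8 m/s × 1.40660×10^-9 s = 0.3824 m

d ≈ 0.3824 m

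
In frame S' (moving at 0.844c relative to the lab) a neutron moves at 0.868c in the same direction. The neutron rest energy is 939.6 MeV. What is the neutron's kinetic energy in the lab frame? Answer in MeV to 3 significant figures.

K ≈ 5170 MeV

u_lab = (0.868 + 0.844)/(1 + 0.868×0.844) = 0.988115
γ = 1/√(1 − 0.988115²) = 6.5055
K = (γ − 1)m₀c² = (6.5055 − 1) × 939.6 = 5.5055 × 939.6 = 5170 MeV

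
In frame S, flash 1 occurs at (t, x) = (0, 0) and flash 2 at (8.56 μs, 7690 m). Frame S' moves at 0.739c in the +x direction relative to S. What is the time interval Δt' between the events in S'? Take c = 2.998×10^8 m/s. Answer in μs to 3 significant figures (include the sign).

γ = 1/√(1 − 0.739²) = 1.4843
Δt' = γ(Δt − vΔx/c²) = 1.4843 × (8.56 μs − 0.739×7690 m / (2.998×10^8 m/s))
= 1.4843 × (-10.396 μs) = -15.4 μs

Δt' ≈ -15.4 μs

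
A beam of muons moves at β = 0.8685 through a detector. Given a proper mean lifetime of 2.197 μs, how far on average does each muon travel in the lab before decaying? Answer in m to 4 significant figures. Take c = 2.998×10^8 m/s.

d ≈ 1154 m

γ = 1/√(1 − 0.8685²) = 2.01739
Dilated lifetime: Δt = γτ₀ = 2.01739 × 2.197 μs = 4.43221 μs
d = vΔt = 0.8685c × 4.43221 μs = 2.60376×10^8 m/s × 4.43221×10^-6 s = 1154 m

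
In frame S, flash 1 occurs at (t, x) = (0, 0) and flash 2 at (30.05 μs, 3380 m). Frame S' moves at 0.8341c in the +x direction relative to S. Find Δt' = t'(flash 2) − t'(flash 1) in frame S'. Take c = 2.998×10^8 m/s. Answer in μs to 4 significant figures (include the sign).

γ = 1/√(1 − 0.8341²) = 1.81286
Δt' = γ(Δt − vΔx/c²) = 1.81286 × (30.05 μs − 0.8341×3380 m / (2.998×10^8 m/s))
= 1.81286 × (20.6462 μs) = 37.43 μs

Δt' ≈ 37.43 μs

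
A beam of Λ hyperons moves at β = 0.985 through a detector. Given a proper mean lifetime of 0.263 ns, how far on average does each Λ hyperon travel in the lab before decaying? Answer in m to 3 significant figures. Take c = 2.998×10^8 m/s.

γ = 1/√(1 − 0.985²) = 5.7953
Dilated lifetime: Δt = γτ₀ = 5.7953 × 0.263 ns = 1.5242 ns
d = vΔt = 0.985c × 1.5242 ns = 2.9530×10^8 m/s × 1.5242×10^-9 s = 0.450 m

d ≈ 0.450 m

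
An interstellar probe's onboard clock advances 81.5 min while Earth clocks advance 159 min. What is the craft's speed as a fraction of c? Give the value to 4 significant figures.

γ = Δt/τ₀ = 159/81.5 = 1.95092
β = √(1 − 1/γ²) = √(1 − 1/1.95092²) = 0.8586

β ≈ 0.8586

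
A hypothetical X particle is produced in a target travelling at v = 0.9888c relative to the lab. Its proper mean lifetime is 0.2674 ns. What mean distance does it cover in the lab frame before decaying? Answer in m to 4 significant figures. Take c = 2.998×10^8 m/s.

γ = 1/√(1 − 0.9888²) = 6.70032
Dilated lifetime: Δt = γτ₀ = 6.70032 × 0.2674 ns = 1.79167 ns
d = vΔt = 0.9888c × 1.79167 ns = 2.96442×10^8 m/s × 1.79167×10^-9 s = 0.5311 m

d ≈ 0.5311 m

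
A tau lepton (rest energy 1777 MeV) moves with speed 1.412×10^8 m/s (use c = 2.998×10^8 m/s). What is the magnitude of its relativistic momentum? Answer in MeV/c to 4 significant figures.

p ≈ 948.7 MeV/c

β = v/c = 1.412×10^8 / 2.998×10^8 = 0.470981
γ = 1/√(1 − 0.470981²) = 1.13360
p = γβm₀c = 1.13360 × 0.470981 × 1777 MeV/c = 948.7 MeV/c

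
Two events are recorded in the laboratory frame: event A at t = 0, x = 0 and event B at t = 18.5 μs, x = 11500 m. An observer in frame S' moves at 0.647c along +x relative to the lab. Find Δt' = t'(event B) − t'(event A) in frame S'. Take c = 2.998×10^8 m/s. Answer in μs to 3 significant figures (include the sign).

γ = 1/√(1 − 0.647²) = 1.3115
Δt' = γ(Δt − vΔx/c²) = 1.3115 × (18.5 μs − 0.647×11500 m / (2.998×10^8 m/s))
= 1.3115 × (-6.3182 μs) = -8.29 μs

Δt' ≈ -8.29 μs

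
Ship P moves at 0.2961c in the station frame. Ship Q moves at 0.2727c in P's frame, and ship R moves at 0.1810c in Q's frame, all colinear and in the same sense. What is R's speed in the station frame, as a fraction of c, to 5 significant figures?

u ≈ 0.64578c

Compose boost 2: (0.2727 + 0.2961)/(1 + 0.2727×0.2961) = 0.56880/1.080746 = 0.5263029
Compose boost 3: (0.1810 + 0.5263029)/(1 + 0.1810×0.5263029) = 0.7073029/1.095261 = 0.64578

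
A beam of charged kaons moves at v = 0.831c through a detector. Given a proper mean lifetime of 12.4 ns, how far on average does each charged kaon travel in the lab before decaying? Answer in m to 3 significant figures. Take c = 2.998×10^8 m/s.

γ = 1/√(1 − 0.831²) = 1.7977
Dilated lifetime: Δt = γτ₀ = 1.7977 × 12.4 ns = 22.291 ns
d = vΔt = 0.831c × 22.291 ns = 2.4913×10^8 m/s × 2.2291×10^-8 s = 5.55 m

d ≈ 5.55 m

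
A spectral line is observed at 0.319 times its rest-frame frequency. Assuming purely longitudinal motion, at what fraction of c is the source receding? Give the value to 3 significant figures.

β ≈ 0.815

f_obs/f_src = √((1−β)/(1+β)) = 0.319  ⇒  (1−β)/(1+β) = 0.10176
β = |1 − D²|/(1 + D²) = |1 − 0.10176|/(1 + 0.10176) = 0.815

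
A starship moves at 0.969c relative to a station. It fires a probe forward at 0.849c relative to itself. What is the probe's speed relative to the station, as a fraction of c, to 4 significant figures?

Relativistic velocity addition: u = (u' + v)/(1 + u'v/c²)
= (0.849 + 0.969)/(1 + 0.849×0.969) = 1.818/1.82268 = 0.9974

u ≈ 0.9974c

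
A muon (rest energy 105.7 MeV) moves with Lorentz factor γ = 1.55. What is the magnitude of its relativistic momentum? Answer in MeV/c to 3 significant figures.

p ≈ 125 MeV/c

β = √(1 − 1/γ²) = √(1 − 1/1.55²) = 0.76405
p = γβm₀c = 1.55 × 0.76405 × 105.7 MeV/c = 125 MeV/c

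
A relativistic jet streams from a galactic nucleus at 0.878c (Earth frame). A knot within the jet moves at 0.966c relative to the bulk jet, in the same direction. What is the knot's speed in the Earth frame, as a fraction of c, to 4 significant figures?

Relativistic velocity addition: u = (u' + v)/(1 + u'v/c²)
= (0.966 + 0.878)/(1 + 0.966×0.878) = 1.844/1.84815 = 0.9978

u ≈ 0.9978c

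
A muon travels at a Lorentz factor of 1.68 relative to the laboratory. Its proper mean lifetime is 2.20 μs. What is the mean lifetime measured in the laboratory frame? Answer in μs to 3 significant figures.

Δt ≈ 3.70 μs

γ = 1.68 (given)
Time dilation: Δt = γτ₀ = 1.68 × 2.20 μs = 3.70 μs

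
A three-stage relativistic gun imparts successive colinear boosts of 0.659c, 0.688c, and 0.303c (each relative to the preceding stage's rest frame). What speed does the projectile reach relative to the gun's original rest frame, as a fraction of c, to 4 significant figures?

Compose boost 2: (0.688 + 0.659)/(1 + 0.688×0.659) = 1.347/1.45339 = 0.926797
Compose boost 3: (0.303 + 0.926797)/(1 + 0.303×0.926797) = 1.22980/1.28082 = 0.9602

u ≈ 0.9602c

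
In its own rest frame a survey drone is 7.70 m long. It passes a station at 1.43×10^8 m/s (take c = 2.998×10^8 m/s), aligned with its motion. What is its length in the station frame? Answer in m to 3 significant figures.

β = v/c = 1.43×10^8 / 2.998×10^8 = 0.47698
γ = 1/√(1 − 0.47698²) = 1.1378
Length contraction: L = L₀/γ = 7.70/1.1378 = 6.77 m

L ≈ 6.77 m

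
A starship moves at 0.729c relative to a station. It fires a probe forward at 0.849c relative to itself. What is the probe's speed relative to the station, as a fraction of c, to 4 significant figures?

u ≈ 0.9747c

Relativistic velocity addition: u = (u' + v)/(1 + u'v/c²)
= (0.849 + 0.729)/(1 + 0.849×0.729) = 1.578/1.61892 = 0.9747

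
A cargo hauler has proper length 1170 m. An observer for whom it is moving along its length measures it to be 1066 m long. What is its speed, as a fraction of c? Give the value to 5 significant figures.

γ = L₀/L = 1170/1066 = 1.097561
β = √(1 − 1/γ²) = 0.41216

β ≈ 0.41216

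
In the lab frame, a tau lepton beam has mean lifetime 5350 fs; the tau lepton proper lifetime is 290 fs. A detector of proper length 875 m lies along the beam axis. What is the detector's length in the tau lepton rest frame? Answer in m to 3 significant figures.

L ≈ 47.4 m

Time dilation ⇒ γ = Δt/τ₀ = 5350/290 = 18.448
Length contraction: L = L₀/γ = 875/18.448 = 47.4 m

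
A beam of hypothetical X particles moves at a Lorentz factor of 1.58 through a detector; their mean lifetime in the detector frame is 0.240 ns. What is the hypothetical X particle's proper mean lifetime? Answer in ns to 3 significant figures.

γ = 1.58 (given)
Proper time: τ₀ = Δt/γ = 0.240/1.58 = 0.152 ns

τ₀ ≈ 0.152 ns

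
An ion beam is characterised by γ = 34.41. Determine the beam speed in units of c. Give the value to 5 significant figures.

β = √(1 − 1/γ²) = √(1 − 1/34.41²) = √(0.9991554) = 0.99958

β ≈ 0.99958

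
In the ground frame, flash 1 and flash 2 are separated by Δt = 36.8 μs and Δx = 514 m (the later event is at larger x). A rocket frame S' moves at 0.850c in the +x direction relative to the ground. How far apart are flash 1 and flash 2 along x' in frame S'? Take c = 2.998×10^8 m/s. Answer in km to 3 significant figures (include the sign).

γ = 1/√(1 − 0.850²) = 1.8983
Δx' = γ(Δx − vΔt) = 1.8983 × (514 m − 0.850×(2.998×10^8 m/s)×36.8×10^-6 s)
= 1.8983 × (-8863.7 m) = -16.8 km

Δx' ≈ -16.8 km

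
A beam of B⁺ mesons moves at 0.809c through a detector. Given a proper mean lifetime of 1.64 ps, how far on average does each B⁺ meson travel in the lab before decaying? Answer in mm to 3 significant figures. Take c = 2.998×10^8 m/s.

γ = 1/√(1 − 0.809²) = 1.7012
Dilated lifetime: Δt = γτ₀ = 1.7012 × 1.64 ps = 2.7900 ps
d = vΔt = 0.809c × 2.7900 ps = 2.4254×10^8 m/s × 2.7900×10^-12 s = 0.677 mm

d ≈ 0.677 mm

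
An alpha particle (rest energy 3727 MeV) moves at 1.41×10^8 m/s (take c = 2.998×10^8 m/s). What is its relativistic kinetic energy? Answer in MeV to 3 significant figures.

K ≈ 496 MeV

β = v/c = 1.41×10^8 / 2.998×10^8 = 0.47031
γ = 1/√(1 − 0.47031²) = 1.1331
K = (γ − 1)m₀c² = (1.1331 − 1) × 3727 MeV = 0.13315 × 3727 MeV = 496 MeV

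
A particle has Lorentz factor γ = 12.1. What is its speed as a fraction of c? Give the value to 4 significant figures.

β = √(1 − 1/γ²) = √(1 − 1/12.1²) = √(0.993170) = 0.9966

β ≈ 0.9966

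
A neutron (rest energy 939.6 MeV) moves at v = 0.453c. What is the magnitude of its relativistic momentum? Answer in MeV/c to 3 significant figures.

p ≈ 477 MeV/c

γ = 1/√(1 − 0.453²) = 1.1217
p = γβm₀c = 1.1217 × 0.453 × 939.6 MeV/c = 477 MeV/c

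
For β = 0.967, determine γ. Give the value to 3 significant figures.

γ ≈ 3.93

γ = 1/√(1 − β²) = 1/√(1 − 0.967²) = 1/√(0.064911) = 3.93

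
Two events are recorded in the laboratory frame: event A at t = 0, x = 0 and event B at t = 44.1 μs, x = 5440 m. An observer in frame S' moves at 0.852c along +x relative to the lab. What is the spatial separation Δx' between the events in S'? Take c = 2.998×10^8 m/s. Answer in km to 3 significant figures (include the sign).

γ = 1/√(1 − 0.852²) = 1.9101
Δx' = γ(Δx − vΔt) = 1.9101 × (5440 m − 0.852×(2.998×10^8 m/s)×44.1×10^-6 s)
= 1.9101 × (-5824.4 m) = -11.1 km

Δx' ≈ -11.1 km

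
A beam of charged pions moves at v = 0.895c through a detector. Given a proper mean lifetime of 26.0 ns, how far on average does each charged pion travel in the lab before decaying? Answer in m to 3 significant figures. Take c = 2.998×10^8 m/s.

d ≈ 15.6 m

γ = 1/√(1 − 0.895²) = 2.2418
Dilated lifetime: Δt = γτ₀ = 2.2418 × 26.0 ns = 58.287 ns
d = vΔt = 0.895c × 58.287 ns = 2.6832×10^8 m/s × 5.8287×10^-8 s = 15.6 m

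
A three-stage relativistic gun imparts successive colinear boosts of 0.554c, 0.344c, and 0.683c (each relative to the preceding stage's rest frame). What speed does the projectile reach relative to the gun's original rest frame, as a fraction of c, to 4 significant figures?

u ≈ 0.9486c

Compose boost 2: (0.344 + 0.554)/(1 + 0.344×0.554) = 0.8980/1.19058 = 0.754257
Compose boost 3: (0.683 + 0.754257)/(1 + 0.683×0.754257) = 1.43726/1.51516 = 0.9486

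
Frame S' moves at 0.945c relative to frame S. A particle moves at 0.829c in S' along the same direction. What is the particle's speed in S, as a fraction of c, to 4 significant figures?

u ≈ 0.9947c

Relativistic velocity addition: u = (u' + v)/(1 + u'v/c²)
= (0.829 + 0.945)/(1 + 0.829×0.945) = 1.774/1.78340 = 0.9947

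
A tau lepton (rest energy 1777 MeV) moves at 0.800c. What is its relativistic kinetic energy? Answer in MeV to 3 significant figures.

γ = 1/√(1 − 0.800²) = 1.6667
K = (γ − 1)m₀c² = (1.6667 − 1) × 1777 MeV = 0.66667 × 1777 MeV = 1180 MeV

K ≈ 1180 MeV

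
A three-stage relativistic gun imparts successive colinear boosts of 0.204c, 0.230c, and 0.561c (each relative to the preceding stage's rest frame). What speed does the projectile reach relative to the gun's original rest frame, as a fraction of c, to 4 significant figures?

Compose boost 2: (0.230 + 0.204)/(1 + 0.230×0.204) = 0.4340/1.04692 = 0.414549
Compose boost 3: (0.561 + 0.414549)/(1 + 0.561×0.414549) = 0.975549/1.23256 = 0.7915

u ≈ 0.7915c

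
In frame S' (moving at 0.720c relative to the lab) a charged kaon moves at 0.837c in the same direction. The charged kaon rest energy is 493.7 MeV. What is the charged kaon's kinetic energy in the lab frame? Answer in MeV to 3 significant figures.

u_lab = (0.837 + 0.720)/(1 + 0.837×0.720) = 0.971522
γ = 1/√(1 − 0.971522²) = 4.2203
K = (γ − 1)m₀c² = (4.2203 − 1) × 493.7 = 3.2203 × 493.7 = 1590 MeV

K ≈ 1590 MeV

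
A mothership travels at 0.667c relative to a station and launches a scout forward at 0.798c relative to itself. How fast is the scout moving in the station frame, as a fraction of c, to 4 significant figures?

Compose boost 2: (0.798 + 0.667)/(1 + 0.798×0.667) = 1.465/1.53227 = 0.9561

u ≈ 0.9561c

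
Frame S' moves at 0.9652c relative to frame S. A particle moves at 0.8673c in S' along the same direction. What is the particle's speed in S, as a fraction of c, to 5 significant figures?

Relativistic velocity addition: u = (u' + v)/(1 + u'v/c²)
= (0.8673 + 0.9652)/(1 + 0.8673×0.9652) = 1.8325/1.837118 = 0.99749

u ≈ 0.99749c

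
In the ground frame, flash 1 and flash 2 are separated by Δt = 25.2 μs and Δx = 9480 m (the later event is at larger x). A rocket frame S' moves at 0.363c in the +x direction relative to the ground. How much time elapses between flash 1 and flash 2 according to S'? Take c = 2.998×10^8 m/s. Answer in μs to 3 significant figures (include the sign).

γ = 1/√(1 − 0.363²) = 1.0732
Δt' = γ(Δt − vΔx/c²) = 1.0732 × (25.2 μs − 0.363×9480 m / (2.998×10^8 m/s))
= 1.0732 × (13.722 μs) = 14.7 μs

Δt' ≈ 14.7 μs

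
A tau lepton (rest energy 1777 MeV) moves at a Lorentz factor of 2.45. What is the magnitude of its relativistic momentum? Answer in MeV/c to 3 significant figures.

p ≈ 3970 MeV/c

β = √(1 − 1/γ²) = √(1 − 1/2.45²) = 0.91291
p = γβm₀c = 2.45 × 0.91291 × 1777 MeV/c = 3970 MeV/c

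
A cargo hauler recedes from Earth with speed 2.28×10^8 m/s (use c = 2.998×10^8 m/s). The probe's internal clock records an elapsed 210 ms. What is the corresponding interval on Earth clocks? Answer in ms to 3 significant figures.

Δt ≈ 323 ms

β = v/c = 2.28×10^8 / 2.998×10^8 = 0.76051
γ = 1/√(1 − 0.76051²) = 1.5400
Time dilation: Δt = γτ₀ = 1.5400 × 210 ms = 323 ms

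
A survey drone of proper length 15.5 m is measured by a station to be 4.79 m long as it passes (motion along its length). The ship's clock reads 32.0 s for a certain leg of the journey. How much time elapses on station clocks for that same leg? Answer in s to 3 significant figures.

Length contraction ⇒ γ = L₀/L = 15.5/4.79 = 3.2359
Time dilation: Δt = γτ₀ = 3.2359 × 32.0 s = 104 s

Δt ≈ 104 s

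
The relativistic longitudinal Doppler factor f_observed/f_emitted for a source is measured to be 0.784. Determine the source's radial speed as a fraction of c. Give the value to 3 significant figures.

f_obs/f_src = √((1−β)/(1+β)) = 0.784  ⇒  (1−β)/(1+β) = 0.61466
β = |1 − D²|/(1 + D²) = |1 − 0.61466|/(1 + 0.61466) = 0.239

β ≈ 0.239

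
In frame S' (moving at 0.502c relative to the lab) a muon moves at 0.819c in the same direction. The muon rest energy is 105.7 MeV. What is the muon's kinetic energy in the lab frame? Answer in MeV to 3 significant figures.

K ≈ 195 MeV

u_lab = (0.819 + 0.502)/(1 + 0.819×0.502) = 0.936124
γ = 1/√(1 − 0.936124²) = 2.8436
K = (γ − 1)m₀c² = (2.8436 − 1) × 105.7 = 1.8436 × 105.7 = 195 MeV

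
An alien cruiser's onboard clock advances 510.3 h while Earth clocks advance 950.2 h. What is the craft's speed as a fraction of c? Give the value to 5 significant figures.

γ = Δt/τ₀ = 950.2/510.3 = 1.862042
β = √(1 − 1/γ²) = √(1 − 1/1.862042²) = 0.84355

β ≈ 0.84355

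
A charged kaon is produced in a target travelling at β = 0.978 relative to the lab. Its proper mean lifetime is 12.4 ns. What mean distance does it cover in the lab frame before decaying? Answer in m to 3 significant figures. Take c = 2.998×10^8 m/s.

d ≈ 17.4 m

γ = 1/√(1 − 0.978²) = 4.7938
Dilated lifetime: Δt = γτ₀ = 4.7938 × 12.4 ns = 59.443 ns
d = vΔt = 0.978c × 59.443 ns = 2.9320×10^8 m/s × 5.9443×10^-8 s = 17.4 m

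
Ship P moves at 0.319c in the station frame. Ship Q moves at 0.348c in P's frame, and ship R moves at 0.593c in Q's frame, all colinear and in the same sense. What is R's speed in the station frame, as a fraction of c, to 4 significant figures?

Compose boost 2: (0.348 + 0.319)/(1 + 0.348×0.319) = 0.6670/1.11101 = 0.600354
Compose boost 3: (0.593 + 0.600354)/(1 + 0.593×0.600354) = 1.19335/1.35601 = 0.8800

u ≈ 0.8800c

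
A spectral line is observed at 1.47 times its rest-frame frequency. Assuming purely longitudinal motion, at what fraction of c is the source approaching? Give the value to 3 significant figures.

β ≈ 0.367

f_obs/f_src = √((1+β)/(1−β)) = 1.47  ⇒  (1+β)/(1−β) = 2.1609
β = |1 − D²|/(1 + D²) = |1 − 2.1609|/(1 + 2.1609) = 0.367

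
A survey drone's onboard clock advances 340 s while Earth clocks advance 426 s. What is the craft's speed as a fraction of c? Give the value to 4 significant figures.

γ = Δt/τ₀ = 426/340 = 1.25294
β = √(1 − 1/γ²) = √(1 − 1/1.25294²) = 0.6025

β ≈ 0.6025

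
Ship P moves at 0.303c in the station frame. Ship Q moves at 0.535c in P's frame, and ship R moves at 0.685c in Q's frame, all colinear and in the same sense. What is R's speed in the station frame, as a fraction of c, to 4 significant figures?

Compose boost 2: (0.535 + 0.303)/(1 + 0.535×0.303) = 0.8380/1.16210 = 0.721105
Compose boost 3: (0.685 + 0.721105)/(1 + 0.685×0.721105) = 1.40611/1.49396 = 0.9412

u ≈ 0.9412c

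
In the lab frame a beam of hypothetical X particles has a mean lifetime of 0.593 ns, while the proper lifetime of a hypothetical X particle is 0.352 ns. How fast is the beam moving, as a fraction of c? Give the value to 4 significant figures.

β ≈ 0.8048

γ = Δt/τ₀ = 0.593/0.352 = 1.68466
β = √(1 − 1/γ²) = √(1 − 1/1.68466²) = 0.8048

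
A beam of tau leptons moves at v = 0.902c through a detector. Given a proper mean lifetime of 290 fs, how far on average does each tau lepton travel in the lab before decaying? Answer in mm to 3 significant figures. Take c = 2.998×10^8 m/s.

d ≈ 0.182 mm

γ = 1/√(1 − 0.902²) = 2.3162
Dilated lifetime: Δt = γτ₀ = 2.3162 × 290 fs = 671.71 fs
d = vΔt = 0.902c × 671.71 fs = 2.7042×10^8 m/s × 6.7171×10^-13 s = 0.182 mm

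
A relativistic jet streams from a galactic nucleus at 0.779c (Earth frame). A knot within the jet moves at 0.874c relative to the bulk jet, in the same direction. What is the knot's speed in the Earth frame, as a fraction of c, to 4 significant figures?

u ≈ 0.9834c

Relativistic velocity addition: u = (u' + v)/(1 + u'v/c²)
= (0.874 + 0.779)/(1 + 0.874×0.779) = 1.653/1.68085 = 0.9834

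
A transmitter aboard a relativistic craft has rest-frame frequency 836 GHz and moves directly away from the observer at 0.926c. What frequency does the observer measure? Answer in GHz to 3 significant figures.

Relativistic Doppler: f_obs = f_src √((1−β)/(1+β))
= 836 × √(0.074000/1.9260) = 836 × 0.19601 = 164 GHz

f_obs ≈ 164 GHz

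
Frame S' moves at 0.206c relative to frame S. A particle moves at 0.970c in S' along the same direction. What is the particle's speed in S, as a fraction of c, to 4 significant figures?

Relativistic velocity addition: u = (u' + v)/(1 + u'v/c²)
= (0.970 + 0.206)/(1 + 0.970×0.206) = 1.176/1.19982 = 0.9801

u ≈ 0.9801c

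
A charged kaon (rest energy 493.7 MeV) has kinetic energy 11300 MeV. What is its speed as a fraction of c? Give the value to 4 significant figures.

β ≈ 0.9991

γ = 1 + K/(m₀c²) = 1 + 11300/493.7 = 23.8884
β = √(1 − 1/γ²) = 0.9991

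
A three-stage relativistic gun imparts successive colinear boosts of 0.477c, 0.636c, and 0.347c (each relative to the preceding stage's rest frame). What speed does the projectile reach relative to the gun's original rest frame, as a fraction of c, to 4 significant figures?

u ≈ 0.9264c

Compose boost 2: (0.636 + 0.477)/(1 + 0.636×0.477) = 1.113/1.30337 = 0.853939
Compose boost 3: (0.347 + 0.853939)/(1 + 0.347×0.853939) = 1.20094/1.29632 = 0.9264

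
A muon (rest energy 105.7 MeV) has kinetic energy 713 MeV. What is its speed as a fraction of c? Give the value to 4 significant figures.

γ = 1 + K/(m₀c²) = 1 + 713/105.7 = 7.74551
β = √(1 − 1/γ²) = 0.9916

β ≈ 0.9916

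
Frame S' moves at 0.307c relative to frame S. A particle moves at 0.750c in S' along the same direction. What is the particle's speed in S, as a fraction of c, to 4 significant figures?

Relativistic velocity addition: u = (u' + v)/(1 + u'v/c²)
= (0.750 + 0.307)/(1 + 0.750×0.307) = 1.057/1.23025 = 0.8592

u ≈ 0.8592c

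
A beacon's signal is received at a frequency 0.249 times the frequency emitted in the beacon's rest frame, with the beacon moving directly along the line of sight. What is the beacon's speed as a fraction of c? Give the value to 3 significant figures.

f_obs/f_src = √((1−β)/(1+β)) = 0.249  ⇒  (1−β)/(1+β) = 0.062001
β = |1 − D²|/(1 + D²) = |1 − 0.062001|/(1 + 0.062001) = 0.883

β ≈ 0.883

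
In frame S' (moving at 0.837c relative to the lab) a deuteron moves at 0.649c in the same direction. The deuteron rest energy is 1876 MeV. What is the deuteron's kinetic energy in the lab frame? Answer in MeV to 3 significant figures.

K ≈ 5080 MeV

u_lab = (0.649 + 0.837)/(1 + 0.649×0.837) = 0.962926
γ = 1/√(1 − 0.962926²) = 3.7069
K = (γ − 1)m₀c² = (3.7069 − 1) × 1876 = 2.7069 × 1876 = 5080 MeV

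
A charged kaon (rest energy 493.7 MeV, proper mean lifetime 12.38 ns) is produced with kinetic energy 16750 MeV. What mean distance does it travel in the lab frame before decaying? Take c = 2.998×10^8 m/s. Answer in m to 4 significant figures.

γ = 1 + K/(m₀c²) = 1 + 16750/493.7 = 34.9275
β = √(1 − 1/γ²) = 0.999590
Dilated lifetime: γτ₀ = 34.9275 × 12.38 ns = 432.402 ns
d = βc·γτ₀ = 0.999590 × (2.998×10^8 m/s) × 4.32402×10^-7 s = 129.6 m

d ≈ 129.6 m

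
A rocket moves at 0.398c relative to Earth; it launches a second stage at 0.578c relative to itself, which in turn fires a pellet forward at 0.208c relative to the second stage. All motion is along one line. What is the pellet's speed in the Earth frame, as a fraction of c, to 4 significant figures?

Compose boost 2: (0.578 + 0.398)/(1 + 0.578×0.398) = 0.9760/1.23004 = 0.793468
Compose boost 3: (0.208 + 0.793468)/(1 + 0.208×0.793468) = 1.00147/1.16504 = 0.8596

u ≈ 0.8596c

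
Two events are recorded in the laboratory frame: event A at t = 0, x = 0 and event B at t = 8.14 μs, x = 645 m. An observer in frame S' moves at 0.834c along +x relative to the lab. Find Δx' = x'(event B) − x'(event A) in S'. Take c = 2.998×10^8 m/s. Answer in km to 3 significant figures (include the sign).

Δx' ≈ -2.52 km

γ = 1/√(1 − 0.834²) = 1.8124
Δx' = γ(Δx − vΔt) = 1.8124 × (645 m − 0.834×(2.998×10^8 m/s)×8.14×10^-6 s)
= 1.8124 × (-1390.3 m) = -2.52 km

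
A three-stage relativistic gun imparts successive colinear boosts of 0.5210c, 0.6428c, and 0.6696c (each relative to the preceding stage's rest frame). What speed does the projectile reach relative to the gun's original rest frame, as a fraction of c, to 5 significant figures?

Compose boost 2: (0.6428 + 0.5210)/(1 + 0.6428×0.5210) = 1.1638/1.334899 = 0.8718264
Compose boost 3: (0.6696 + 0.8718264)/(1 + 0.6696×0.8718264) = 1.541426/1.583775 = 0.97326

u ≈ 0.97326c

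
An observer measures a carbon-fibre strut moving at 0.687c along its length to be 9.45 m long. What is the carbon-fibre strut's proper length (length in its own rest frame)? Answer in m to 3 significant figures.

L₀ ≈ 13.0 m

γ = 1/√(1 − 0.687²) = 1.3762
L₀ = γL = 1.3762 × 9.45 = 13.0 m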